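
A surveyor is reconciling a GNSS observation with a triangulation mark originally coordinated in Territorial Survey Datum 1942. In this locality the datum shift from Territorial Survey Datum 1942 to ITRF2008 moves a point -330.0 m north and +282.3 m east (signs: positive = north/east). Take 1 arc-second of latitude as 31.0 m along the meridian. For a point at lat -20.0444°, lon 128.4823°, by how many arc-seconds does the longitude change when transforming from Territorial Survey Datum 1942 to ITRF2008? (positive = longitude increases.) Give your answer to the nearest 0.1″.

At latitude -20.0444°, cos φ = 0.939427.
1″ of longitude at this latitude = 31.00 × cos φ = 29.1222 m, so Δλ = 282.3 / 29.1222 = 9.694″.

Δλ = 9.7″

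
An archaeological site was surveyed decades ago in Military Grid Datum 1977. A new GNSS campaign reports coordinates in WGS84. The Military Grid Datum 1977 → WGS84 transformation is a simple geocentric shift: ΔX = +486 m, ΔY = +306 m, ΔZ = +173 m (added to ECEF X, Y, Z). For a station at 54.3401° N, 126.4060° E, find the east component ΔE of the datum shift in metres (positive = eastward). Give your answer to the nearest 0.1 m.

ΔE = -572.8 m

At φ = 54.3401°, λ = 126.4060°: sin φ = 0.812492, cos φ = 0.582973, sin λ = 0.804832, cos λ = -0.593503.
ΔE = −sin λ·ΔX + cos λ·ΔY = −(0.804832)·(486) + (-0.593503)·(306) = -572.76 m.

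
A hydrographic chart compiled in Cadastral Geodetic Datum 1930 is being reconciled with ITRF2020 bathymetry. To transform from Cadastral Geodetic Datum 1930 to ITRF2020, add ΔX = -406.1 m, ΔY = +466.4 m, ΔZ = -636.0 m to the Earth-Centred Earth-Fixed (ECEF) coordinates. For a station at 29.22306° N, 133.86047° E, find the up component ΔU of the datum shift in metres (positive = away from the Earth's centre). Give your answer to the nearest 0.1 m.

The local up (radial) axis is (cos φ cos λ, cos φ sin λ, sin φ), giving ΔU = 245.575 + 293.487 − 310.502 = 228.56 m.

ΔU = 228.6 m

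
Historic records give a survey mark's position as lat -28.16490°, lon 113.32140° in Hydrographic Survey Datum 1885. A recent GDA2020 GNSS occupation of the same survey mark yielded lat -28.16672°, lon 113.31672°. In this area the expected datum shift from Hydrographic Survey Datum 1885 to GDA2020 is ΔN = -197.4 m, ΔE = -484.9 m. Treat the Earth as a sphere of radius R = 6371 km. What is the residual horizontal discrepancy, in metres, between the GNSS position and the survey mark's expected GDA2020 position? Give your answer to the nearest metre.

Observed coordinate differences: Δφ = -0.00182°, Δλ = -0.00468°.
Converting to metres (1° lat = 111195 m, cos φ = 0.881593): observed ΔN = -202.4 m, observed ΔE = -458.8 m.
Subtracting the expected shift leaves a residual of -202.4 − (-197.4) = -5.0 m north and -458.8 − (-484.9) = 26.1 m east.
Residual distance = √((-5.0)² + 26.1²) = 26.6 m.

27 m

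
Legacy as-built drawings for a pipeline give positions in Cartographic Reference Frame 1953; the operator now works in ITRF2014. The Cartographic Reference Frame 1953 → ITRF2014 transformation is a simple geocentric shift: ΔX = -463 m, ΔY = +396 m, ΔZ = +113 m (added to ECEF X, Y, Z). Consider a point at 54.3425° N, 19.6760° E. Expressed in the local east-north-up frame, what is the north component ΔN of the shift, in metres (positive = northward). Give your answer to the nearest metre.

The local north axis is (−sin φ cos λ, −sin φ sin λ, cos φ), giving ΔN = 354.230 − 108.336 + 65.872 = 311.77 m.

ΔN = 312 m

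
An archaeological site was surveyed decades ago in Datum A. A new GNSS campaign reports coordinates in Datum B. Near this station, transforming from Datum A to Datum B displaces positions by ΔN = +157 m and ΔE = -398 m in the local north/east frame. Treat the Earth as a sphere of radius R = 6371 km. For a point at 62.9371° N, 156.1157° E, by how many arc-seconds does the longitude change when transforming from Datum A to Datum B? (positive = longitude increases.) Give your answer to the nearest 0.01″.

At latitude 62.9371°, cos φ = 0.454968.
One radian of longitude at latitude φ spans R cos φ, so Δλ = ΔE / (R cos φ) = -398.0 / (6371000 × 0.454968) = -1.3731e-04 rad = -28.322″.

Δλ = -28.32″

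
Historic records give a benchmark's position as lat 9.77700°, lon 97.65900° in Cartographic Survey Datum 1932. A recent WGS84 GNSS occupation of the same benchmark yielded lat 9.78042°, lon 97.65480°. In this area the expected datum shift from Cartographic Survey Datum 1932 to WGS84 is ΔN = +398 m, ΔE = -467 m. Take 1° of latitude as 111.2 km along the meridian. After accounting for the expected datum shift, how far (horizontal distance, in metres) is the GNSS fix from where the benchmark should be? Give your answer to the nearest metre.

Observed coordinate differences: Δφ = +0.00342°, Δλ = -0.00420°.
Converting to metres (1° lat = 111200 m, cos φ = 0.985476): observed ΔN = 380.3 m, observed ΔE = -460.3 m.
Subtracting the expected shift leaves a residual of 380.3 − (398) = -17.7 m north and -460.3 − (-467) = 6.7 m east.
Residual distance = √((-17.7)² + 6.7²) = 18.9 m.

19 m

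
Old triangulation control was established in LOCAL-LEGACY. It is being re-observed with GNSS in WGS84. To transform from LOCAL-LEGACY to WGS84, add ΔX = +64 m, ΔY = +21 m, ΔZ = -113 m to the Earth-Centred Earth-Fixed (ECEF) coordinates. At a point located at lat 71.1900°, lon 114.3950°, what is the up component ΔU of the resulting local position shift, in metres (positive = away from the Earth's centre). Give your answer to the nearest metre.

The local up (radial) axis is (cos φ cos λ, cos φ sin λ, sin φ), giving ΔU = -8.523 + 6.167 − 106.965 = -109.32 m.

ΔU = -109 m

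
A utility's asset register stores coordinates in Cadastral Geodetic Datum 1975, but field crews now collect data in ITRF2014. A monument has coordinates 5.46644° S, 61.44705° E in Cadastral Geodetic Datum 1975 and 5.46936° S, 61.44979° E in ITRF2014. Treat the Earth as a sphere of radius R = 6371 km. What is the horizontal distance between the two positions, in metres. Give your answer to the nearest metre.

444 m

Δφ = -5.46936° − -5.46644° = -0.00292°; Δλ = 61.44979° − 61.44705° = +0.00274°.
1° along a meridian = πR/180 = 111195 m.
ΔN = Δφ × 111195 = -324.7 m; ΔE = Δλ × 111195 × cos(-5.46644°) = +0.00274 × 111195 × 0.995452 = 303.3 m.
Distance = √(ΔE² + ΔN²) = √(303.3² + (-324.7)²) = 444.3 m.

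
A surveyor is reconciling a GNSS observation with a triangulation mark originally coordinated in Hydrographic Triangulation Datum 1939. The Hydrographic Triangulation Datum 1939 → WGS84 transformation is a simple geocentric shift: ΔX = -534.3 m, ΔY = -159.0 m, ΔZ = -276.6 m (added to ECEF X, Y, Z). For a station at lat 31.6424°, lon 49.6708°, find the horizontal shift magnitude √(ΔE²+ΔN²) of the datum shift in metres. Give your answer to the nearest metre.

At φ = 31.6424°, λ = 49.6708°: sin φ = 0.524616, cos φ = 0.851339, sin λ = 0.762339, cos λ = 0.647178.
ΔE = −sin λ·ΔX + cos λ·ΔY = −(0.762339)·(-534.3) + (0.647178)·(-159.0) = 304.42 m.
ΔN = −sin φ cos λ·ΔX − sin φ sin λ·ΔY + cos φ·ΔZ = −(0.524616)(0.647178)(-534.3) − (0.524616)(0.762339)(-159.0) + (0.851339)(-276.6) = 9.51 m.
Horizontal magnitude = √(ΔE² + ΔN²) = √(304.42² + 9.51²) = 304.56 m.

305 m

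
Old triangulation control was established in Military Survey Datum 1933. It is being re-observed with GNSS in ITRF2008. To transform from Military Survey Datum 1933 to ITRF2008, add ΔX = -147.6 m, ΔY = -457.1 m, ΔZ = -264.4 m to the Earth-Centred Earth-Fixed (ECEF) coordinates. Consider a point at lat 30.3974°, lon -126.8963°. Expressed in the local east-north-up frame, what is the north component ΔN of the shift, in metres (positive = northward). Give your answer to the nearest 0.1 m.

At φ = 30.3974°, λ = -126.8963°: sin φ = 0.505995, cos φ = 0.862537, sin λ = -0.799723, cos λ = -0.600369.
ΔN = −sin φ cos λ·ΔX − sin φ sin λ·ΔY + cos φ·ΔZ = −(0.505995)(-0.600369)(-147.6) − (0.505995)(-0.799723)(-457.1) + (0.862537)(-264.4) = -457.86 m.

ΔN = -457.9 m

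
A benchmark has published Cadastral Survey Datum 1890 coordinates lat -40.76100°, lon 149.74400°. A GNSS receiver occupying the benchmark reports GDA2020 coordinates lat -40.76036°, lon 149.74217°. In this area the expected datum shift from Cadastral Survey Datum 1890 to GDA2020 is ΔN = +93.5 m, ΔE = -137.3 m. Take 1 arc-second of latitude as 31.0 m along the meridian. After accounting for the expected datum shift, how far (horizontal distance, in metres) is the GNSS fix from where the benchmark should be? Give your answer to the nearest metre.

28 m

Observed coordinate differences: Δφ = +0.00064°, Δλ = -0.00183°.
Converting to metres (1° lat = 111600 m, cos φ = 0.757440): observed ΔN = 71.4 m, observed ΔE = -154.7 m.
Subtracting the expected shift leaves a residual of 71.4 − (93.5) = -22.1 m north and -154.7 − (-137.3) = -17.4 m east.
Residual distance = √((-22.1)² + (-17.4)²) = 28.1 m.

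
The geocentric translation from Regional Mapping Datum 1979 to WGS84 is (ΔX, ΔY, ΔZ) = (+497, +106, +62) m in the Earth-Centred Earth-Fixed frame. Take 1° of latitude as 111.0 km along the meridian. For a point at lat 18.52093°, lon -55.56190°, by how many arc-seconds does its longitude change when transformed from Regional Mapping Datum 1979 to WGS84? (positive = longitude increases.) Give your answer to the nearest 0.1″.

sin φ = 0.317651, cos φ = 0.948208, sin λ = -0.824738, cos λ = 0.565516.
East component: ΔE = −sin λ·ΔX + cos λ·ΔY = −(-0.824738)(497) + (0.565516)(106) = 469.84 m.
1° of latitude spans 111000 m; at latitude φ, 1° of longitude spans that × cos φ = 105251.1 m, so Δλ = 469.84 / 105251.1 × 3600 = 16.070″.

Δλ = 16.1″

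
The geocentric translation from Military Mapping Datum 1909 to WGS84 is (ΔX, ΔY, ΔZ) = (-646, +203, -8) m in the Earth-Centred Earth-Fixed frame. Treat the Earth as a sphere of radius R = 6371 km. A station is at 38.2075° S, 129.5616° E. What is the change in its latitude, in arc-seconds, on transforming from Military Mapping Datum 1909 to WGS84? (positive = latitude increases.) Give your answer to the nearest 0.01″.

sin φ = -0.618511, cos φ = 0.785776, sin λ = 0.770940, cos λ = -0.636907.
North component: ΔN = −sin φ cos λ·ΔX − sin φ sin λ·ΔY + cos φ·ΔZ = −(-0.618511)(-0.636907)(-646) − (-0.618511)(0.770940)(203) + (0.785776)(-8) = 344.99 m.
1° of latitude spans πR/180 = 111195 m, so Δφ = 344.99 / 111195 × 3600 = 11.169″.

Δφ = 11.17″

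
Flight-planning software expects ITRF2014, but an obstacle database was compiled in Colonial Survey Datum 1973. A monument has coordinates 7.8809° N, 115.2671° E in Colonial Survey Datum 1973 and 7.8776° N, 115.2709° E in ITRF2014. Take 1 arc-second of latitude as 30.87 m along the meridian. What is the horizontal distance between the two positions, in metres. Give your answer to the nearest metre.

556 m

Δφ = 7.8776° − 7.8809° = -0.0033°; Δλ = 115.2709° − 115.2671° = +0.0038°.
1° of latitude = 3600 × 30.87 = 111132 m.
ΔN = Δφ × 111132 = -366.7 m; ΔE = Δλ × 111132 × cos(7.8809°) = +0.0038 × 111132 × 0.990555 = 418.3 m.
Distance = √(ΔE² + ΔN²) = √(418.3² + (-366.7)²) = 556.3 m.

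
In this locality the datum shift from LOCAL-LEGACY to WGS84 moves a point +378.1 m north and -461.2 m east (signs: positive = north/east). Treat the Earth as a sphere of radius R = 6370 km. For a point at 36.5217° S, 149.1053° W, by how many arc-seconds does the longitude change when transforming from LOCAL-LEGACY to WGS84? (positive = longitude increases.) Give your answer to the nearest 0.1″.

Δλ = -18.6″

At latitude -36.5217°, cos φ = 0.803632.
One radian of longitude at latitude φ spans R cos φ, so Δλ = ΔE / (R cos φ) = -461.2 / (6370000 × 0.803632) = -9.0093e-05 rad = -18.583″.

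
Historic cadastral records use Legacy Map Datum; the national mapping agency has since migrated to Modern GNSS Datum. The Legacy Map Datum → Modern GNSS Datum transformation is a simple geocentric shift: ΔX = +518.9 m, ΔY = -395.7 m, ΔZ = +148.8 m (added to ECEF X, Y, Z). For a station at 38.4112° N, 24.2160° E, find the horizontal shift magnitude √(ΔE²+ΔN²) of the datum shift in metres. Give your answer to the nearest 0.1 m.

The local east axis at (φ, λ) is (−sin λ, cos λ, 0), so ΔE = −sin(24.2160°)·518.9 + cos(24.2160°)·(-395.7) = -573.72 m.
The local north axis is (−sin φ cos λ, −sin φ sin λ, cos φ), giving ΔN = -294.024 + 100.842 + 116.596 = -76.59 m.
Horizontal magnitude = √(ΔE² + ΔN²) = √((-573.72)² + (-76.59)²) = 578.81 m.

578.8 m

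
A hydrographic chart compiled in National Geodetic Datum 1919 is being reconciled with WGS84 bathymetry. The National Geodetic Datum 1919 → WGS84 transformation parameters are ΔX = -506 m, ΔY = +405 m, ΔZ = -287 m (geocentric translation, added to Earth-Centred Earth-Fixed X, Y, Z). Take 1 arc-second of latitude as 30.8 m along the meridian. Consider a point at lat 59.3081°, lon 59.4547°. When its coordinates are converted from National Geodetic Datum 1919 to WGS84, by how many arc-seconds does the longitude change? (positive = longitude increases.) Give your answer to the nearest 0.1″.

Δλ = 40.8″

sin φ = 0.859924, cos φ = 0.510421, sin λ = 0.861228, cos λ = 0.508219.
East component: ΔE = −sin λ·ΔX + cos λ·ΔY = −(0.861228)(-506) + (0.508219)(405) = 641.61 m.
1° of latitude spans 3600 × 30.80 = 110880 m; at latitude φ, 1° of longitude spans that × cos φ = 56595.5 m, so Δλ = 641.61 / 56595.5 × 3600 = 40.812″.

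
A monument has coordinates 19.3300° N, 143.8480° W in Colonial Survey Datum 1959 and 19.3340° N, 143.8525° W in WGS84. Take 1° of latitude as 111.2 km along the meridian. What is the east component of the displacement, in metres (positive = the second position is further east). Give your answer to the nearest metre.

Δφ = 19.3340° − 19.3300° = +0.0040°; Δλ = -143.8525° − -143.8480° = -0.0045°.
ΔN = Δφ × 111200 = 444.8 m; ΔE = Δλ × 111200 × cos(19.3300°) = -0.0045 × 111200 × 0.943628 = -472.2 m.

ΔE = -472 m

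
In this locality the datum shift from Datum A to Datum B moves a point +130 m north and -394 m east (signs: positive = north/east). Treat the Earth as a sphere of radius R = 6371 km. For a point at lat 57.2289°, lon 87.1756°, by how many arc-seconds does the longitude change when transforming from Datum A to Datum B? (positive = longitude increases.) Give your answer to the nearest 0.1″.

Δλ = -23.6″

At latitude 57.2289°, cos φ = 0.541284.
One radian of longitude at latitude φ spans R cos φ, so Δλ = ΔE / (R cos φ) = -394.0 / (6371000 × 0.541284) = -1.1425e-04 rad = -23.566″.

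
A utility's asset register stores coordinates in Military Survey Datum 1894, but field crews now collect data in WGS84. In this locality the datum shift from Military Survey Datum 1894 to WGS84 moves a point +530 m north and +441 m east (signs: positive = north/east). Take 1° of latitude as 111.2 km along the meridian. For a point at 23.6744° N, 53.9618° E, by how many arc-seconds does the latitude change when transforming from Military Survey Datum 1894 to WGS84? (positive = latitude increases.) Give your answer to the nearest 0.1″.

Δφ = 17.2″

1° of latitude = 111.2 km, so Δφ = 530.0 / 111200 = 0.0047662° = 17.158″.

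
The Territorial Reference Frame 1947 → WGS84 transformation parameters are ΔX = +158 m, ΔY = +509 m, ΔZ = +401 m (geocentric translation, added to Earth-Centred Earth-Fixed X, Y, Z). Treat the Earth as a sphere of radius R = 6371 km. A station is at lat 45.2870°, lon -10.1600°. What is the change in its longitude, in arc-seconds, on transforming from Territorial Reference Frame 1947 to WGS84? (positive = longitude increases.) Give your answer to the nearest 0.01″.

Δλ = 24.34″

sin φ = 0.710640, cos φ = 0.703556, sin λ = -0.176398, cos λ = 0.984319.
East component: ΔE = −sin λ·ΔX + cos λ·ΔY = −(-0.176398)(158) + (0.984319)(509) = 528.89 m.
1° of latitude spans πR/180 = 111195 m; at latitude φ, 1° of longitude spans that × cos φ = 78231.9 m, so Δλ = 528.89 / 78231.9 × 3600 = 24.338″.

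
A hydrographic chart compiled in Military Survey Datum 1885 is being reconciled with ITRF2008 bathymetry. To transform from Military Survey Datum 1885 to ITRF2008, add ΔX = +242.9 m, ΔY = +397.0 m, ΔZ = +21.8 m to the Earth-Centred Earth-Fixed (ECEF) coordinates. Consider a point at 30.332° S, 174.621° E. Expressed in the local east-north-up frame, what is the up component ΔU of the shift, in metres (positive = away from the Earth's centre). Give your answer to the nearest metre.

ΔU = -188 m

At φ = -30.332°, λ = 174.621°: sin φ = -0.505010, cos φ = 0.863114, sin λ = 0.093743, cos λ = -0.995596.
ΔU = cos φ cos λ·ΔX + cos φ sin λ·ΔY + sin φ·ΔZ = (0.863114)(-0.995596)(242.9) + (0.863114)(0.093743)(397.0) + (-0.505010)(21.8) = -187.61 m.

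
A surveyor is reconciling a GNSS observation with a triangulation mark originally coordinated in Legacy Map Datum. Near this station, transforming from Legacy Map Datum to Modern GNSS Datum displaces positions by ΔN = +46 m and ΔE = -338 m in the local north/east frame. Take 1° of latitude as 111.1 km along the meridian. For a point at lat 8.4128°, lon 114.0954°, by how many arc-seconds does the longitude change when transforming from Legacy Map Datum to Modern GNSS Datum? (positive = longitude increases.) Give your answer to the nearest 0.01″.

At latitude 8.4128°, cos φ = 0.989240.
1° of longitude at this latitude = 111.1 × cos φ = 109.90 km, so Δλ = -338.0 / 109904.5 = -0.0030754° = -11.071″.

Δλ = -11.07″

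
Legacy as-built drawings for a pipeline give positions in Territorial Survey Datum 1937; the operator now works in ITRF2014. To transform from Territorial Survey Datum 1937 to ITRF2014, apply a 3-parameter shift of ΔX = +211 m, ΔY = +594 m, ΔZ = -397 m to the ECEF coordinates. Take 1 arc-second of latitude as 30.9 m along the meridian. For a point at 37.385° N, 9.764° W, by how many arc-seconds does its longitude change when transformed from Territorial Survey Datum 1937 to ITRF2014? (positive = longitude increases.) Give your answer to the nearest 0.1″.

sin φ = 0.607168, cos φ = 0.794574, sin λ = -0.169590, cos λ = 0.985515.
East component: ΔE = −sin λ·ΔX + cos λ·ΔY = −(-0.169590)(211) + (0.985515)(594) = 621.18 m.
1° of latitude spans 3600 × 30.90 = 111240 m; at latitude φ, 1° of longitude spans that × cos φ = 88388.4 m, so Δλ = 621.18 / 88388.4 × 3600 = 25.300″.

Δλ = 25.3″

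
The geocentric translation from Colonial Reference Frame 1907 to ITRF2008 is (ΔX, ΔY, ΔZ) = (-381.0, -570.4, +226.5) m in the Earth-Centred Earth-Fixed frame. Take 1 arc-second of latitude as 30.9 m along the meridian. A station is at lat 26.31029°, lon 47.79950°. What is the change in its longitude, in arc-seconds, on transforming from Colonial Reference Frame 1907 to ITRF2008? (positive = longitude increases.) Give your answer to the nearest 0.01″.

Δλ = -3.64″

sin φ = 0.443232, cos φ = 0.896407, sin λ = 0.740799, cos λ = 0.671727.
East component: ΔE = −sin λ·ΔX + cos λ·ΔY = −(0.740799)(-381.0) + (0.671727)(-570.4) = -100.91 m.
1° of latitude spans 3600 × 30.90 = 111240 m; at latitude φ, 1° of longitude spans that × cos φ = 99716.3 m, so Δλ = -100.91 / 99716.3 × 3600 = -3.643″.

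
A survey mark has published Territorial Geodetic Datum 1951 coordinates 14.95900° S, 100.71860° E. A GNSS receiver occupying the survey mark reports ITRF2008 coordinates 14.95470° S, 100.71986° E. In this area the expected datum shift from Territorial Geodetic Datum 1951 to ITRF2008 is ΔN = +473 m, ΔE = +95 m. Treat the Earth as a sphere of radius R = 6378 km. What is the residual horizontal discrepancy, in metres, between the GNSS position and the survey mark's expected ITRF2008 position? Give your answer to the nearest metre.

Observed coordinate differences: Δφ = +0.00430°, Δλ = +0.00126°.
Converting to metres (1° lat = 111317 m, cos φ = 0.966111): observed ΔN = 478.7 m, observed ΔE = 135.5 m.
Subtracting the expected shift leaves a residual of 478.7 − (473) = 5.7 m north and 135.5 − (95) = 40.5 m east.
Residual distance = √(5.7² + 40.5²) = 40.9 m.

41 m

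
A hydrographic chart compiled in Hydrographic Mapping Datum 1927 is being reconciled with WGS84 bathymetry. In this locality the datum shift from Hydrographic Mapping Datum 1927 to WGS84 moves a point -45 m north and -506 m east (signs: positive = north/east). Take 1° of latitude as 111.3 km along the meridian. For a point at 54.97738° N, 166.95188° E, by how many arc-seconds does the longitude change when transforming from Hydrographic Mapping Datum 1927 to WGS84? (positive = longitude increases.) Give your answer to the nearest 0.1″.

At latitude 54.97738°, cos φ = 0.573900.
1° of longitude at this latitude = 111.3 × cos φ = 63.88 km, so Δλ = -506.0 / 63875.0 = -0.0079217° = -28.518″.

Δλ = -28.5″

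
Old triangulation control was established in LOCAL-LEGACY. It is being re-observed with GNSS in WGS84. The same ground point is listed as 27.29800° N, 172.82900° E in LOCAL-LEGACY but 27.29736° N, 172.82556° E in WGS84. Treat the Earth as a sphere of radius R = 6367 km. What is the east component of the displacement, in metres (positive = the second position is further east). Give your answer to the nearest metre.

ΔE = -340 m

Δφ = 27.29736° − 27.29800° = -0.00064°; Δλ = 172.82556° − 172.82900° = -0.00344°.
1° along a meridian = πR/180 = 111125 m.
ΔN = Δφ × 111125 = -71.1 m; ΔE = Δλ × 111125 × cos(27.29800°) = -0.00344 × 111125 × 0.888633 = -339.7 m.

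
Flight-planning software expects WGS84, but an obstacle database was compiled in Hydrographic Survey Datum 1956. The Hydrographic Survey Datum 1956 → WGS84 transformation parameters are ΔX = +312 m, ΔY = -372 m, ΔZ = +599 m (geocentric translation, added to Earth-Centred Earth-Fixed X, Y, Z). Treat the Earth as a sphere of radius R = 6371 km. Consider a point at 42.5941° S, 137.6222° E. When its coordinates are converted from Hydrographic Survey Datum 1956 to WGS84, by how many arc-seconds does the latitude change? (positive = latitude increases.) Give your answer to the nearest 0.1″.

sin φ = -0.676800, cos φ = 0.736167, sin λ = 0.674016, cos λ = -0.738717.
North component: ΔN = −sin φ cos λ·ΔX − sin φ sin λ·ΔY + cos φ·ΔZ = −(-0.676800)(-0.738717)(312) − (-0.676800)(0.674016)(-372) + (0.736167)(599) = 115.28 m.
1° of latitude spans πR/180 = 111195 m, so Δφ = 115.28 / 111195 × 3600 = 3.732″.

Δφ = 3.7″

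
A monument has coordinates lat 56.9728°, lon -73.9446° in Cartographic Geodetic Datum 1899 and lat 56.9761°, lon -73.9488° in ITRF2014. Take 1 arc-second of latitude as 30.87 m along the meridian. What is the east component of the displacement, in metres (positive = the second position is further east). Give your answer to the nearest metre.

ΔE = -254 m

Δφ = 56.9761° − 56.9728° = +0.0033°; Δλ = -73.9488° − -73.9446° = -0.0042°.
1° of latitude = 3600 × 30.87 = 111132 m.
ΔN = Δφ × 111132 = 366.7 m; ΔE = Δλ × 111132 × cos(56.9728°) = -0.0042 × 111132 × 0.545037 = -254.4 m.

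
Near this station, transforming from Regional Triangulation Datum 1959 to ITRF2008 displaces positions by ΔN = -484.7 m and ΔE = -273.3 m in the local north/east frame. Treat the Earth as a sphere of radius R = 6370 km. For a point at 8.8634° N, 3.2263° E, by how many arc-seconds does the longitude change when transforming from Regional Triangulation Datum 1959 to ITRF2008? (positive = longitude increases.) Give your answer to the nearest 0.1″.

Δλ = -9.0″

At latitude 8.8634°, cos φ = 0.988058.
One radian of longitude at latitude φ spans R cos φ, so Δλ = ΔE / (R cos φ) = -273.3 / (6370000 × 0.988058) = -4.3423e-05 rad = -8.957″.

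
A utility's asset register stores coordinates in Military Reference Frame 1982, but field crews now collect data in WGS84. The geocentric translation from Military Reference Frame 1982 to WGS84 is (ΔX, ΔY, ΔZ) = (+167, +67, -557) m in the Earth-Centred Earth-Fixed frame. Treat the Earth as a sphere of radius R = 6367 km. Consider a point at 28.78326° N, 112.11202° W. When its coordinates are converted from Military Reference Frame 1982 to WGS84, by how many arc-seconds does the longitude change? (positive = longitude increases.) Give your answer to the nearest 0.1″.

Δλ = 4.8″

sin φ = 0.481498, cos φ = 0.876447, sin λ = -0.926450, cos λ = -0.376419.
East component: ΔE = −sin λ·ΔX + cos λ·ΔY = −(-0.926450)(167) + (-0.376419)(67) = 129.50 m.
1° of latitude spans πR/180 = 111125 m; at latitude φ, 1° of longitude spans that × cos φ = 97395.3 m, so Δλ = 129.50 / 97395.3 × 3600 = 4.787″.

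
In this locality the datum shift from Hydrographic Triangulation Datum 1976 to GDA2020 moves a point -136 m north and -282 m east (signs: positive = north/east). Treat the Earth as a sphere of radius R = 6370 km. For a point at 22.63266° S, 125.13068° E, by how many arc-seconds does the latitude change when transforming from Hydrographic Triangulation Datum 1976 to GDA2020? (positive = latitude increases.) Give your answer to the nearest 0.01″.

On a sphere of radius R, 1 rad of latitude = R, so Δφ = ΔN / R = -136.0 / 6370000 = -2.1350e-05 rad = -4.404″.

Δφ = -4.40″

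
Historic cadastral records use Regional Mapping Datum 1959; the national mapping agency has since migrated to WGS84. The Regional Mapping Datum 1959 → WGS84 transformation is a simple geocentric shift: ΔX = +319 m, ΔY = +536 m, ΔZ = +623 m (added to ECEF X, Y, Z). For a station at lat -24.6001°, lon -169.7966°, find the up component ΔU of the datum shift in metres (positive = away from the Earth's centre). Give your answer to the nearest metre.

At φ = -24.6001°, λ = -169.7966°: sin φ = -0.416282, cos φ = 0.909235, sin λ = -0.177143, cos λ = -0.984185.
ΔU = cos φ cos λ·ΔX + cos φ sin λ·ΔY + sin φ·ΔZ = (0.909235)(-0.984185)(319) + (0.909235)(-0.177143)(536) + (-0.416282)(623) = -631.13 m.

ΔU = -631 m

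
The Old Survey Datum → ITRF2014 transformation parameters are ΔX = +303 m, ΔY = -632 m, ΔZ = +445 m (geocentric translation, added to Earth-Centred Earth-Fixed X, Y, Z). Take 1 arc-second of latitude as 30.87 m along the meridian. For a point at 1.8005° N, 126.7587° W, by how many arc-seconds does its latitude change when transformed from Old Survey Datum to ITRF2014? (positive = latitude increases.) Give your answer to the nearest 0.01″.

Δφ = 14.08″

sin φ = 0.031419, cos φ = 0.999506, sin λ = -0.801163, cos λ = -0.598446.
North component: ΔN = −sin φ cos λ·ΔX − sin φ sin λ·ΔY + cos φ·ΔZ = −(0.031419)(-0.598446)(303) − (0.031419)(-0.801163)(-632) + (0.999506)(445) = 434.57 m.
1° of latitude spans 3600 × 30.87 = 111132 m, so Δφ = 434.57 / 111132 × 3600 = 14.077″.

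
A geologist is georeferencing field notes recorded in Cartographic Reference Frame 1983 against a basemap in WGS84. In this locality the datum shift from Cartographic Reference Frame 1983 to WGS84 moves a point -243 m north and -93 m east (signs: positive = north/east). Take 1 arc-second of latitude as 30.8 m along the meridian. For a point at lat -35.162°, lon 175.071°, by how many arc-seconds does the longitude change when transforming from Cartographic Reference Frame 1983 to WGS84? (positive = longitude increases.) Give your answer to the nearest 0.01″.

Δλ = -3.69″

At latitude -35.162°, cos φ = 0.817527.
1″ of longitude at this latitude = 30.80 × cos φ = 25.1798 m, so Δλ = -93.0 / 25.1798 = -3.693″.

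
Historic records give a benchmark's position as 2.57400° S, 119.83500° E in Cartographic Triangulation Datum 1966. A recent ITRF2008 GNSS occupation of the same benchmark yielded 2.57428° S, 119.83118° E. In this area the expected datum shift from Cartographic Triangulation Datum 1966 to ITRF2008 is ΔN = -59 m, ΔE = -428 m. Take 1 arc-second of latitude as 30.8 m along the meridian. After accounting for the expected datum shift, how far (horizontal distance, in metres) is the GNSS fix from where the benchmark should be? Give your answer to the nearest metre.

28 m

Observed coordinate differences: Δφ = -0.00028°, Δλ = -0.00382°.
Converting to metres (1° lat = 110880 m, cos φ = 0.998991): observed ΔN = -31.0 m, observed ΔE = -423.1 m.
Subtracting the expected shift leaves a residual of -31.0 − (-59) = 28.0 m north and -423.1 − (-428) = 4.9 m east.
Residual distance = √(28.0² + 4.9²) = 28.4 m.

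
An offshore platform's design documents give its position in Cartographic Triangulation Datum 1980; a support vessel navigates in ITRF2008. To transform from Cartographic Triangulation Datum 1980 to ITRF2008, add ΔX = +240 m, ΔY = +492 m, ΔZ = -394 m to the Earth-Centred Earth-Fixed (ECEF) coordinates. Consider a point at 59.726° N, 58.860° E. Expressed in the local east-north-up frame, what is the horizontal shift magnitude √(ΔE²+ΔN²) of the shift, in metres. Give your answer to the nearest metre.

At φ = 59.726°, λ = 58.860°: sin φ = 0.863624, cos φ = 0.504136, sin λ = 0.855906, cos λ = 0.517131.
ΔE = −sin λ·ΔX + cos λ·ΔY = −(0.855906)·(240) + (0.517131)·(492) = 49.01 m.
ΔN = −sin φ cos λ·ΔX − sin φ sin λ·ΔY + cos φ·ΔZ = −(0.863624)(0.517131)(240) − (0.863624)(0.855906)(492) + (0.504136)(-394) = -669.49 m.
Horizontal magnitude = √(ΔE² + ΔN²) = √(49.01² + (-669.49)²) = 671.28 m.

671 m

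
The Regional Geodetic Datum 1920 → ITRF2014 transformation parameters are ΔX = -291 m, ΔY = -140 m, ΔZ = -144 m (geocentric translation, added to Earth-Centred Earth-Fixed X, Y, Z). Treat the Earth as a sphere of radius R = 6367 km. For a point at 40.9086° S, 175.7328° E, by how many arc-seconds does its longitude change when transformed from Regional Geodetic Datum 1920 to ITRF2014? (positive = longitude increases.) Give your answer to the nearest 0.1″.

sin φ = -0.654854, cos φ = 0.755755, sin λ = 0.074408, cos λ = -0.997228.
East component: ΔE = −sin λ·ΔX + cos λ·ΔY = −(0.074408)(-291) + (-0.997228)(-140) = 161.26 m.
1° of latitude spans πR/180 = 111125 m; at latitude φ, 1° of longitude spans that × cos φ = 83983.4 m, so Δλ = 161.26 / 83983.4 × 3600 = 6.913″.

Δλ = 6.9″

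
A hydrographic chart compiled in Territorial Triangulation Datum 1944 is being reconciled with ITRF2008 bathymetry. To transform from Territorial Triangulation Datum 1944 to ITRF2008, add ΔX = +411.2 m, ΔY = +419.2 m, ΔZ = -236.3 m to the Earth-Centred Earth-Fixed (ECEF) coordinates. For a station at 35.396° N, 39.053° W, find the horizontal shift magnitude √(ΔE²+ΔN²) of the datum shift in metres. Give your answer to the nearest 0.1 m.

The local east axis at (φ, λ) is (−sin λ, cos λ, 0), so ΔE = −sin(-39.053°)·411.2 + cos(-39.053°)·419.2 = 584.61 m.
The local north axis is (−sin φ cos λ, −sin φ sin λ, cos φ), giving ΔN = -184.960 + 152.980 − 192.624 = -224.60 m.
Horizontal magnitude = √(ΔE² + ΔN²) = √(584.61² + (-224.60)²) = 626.27 m.

626.3 m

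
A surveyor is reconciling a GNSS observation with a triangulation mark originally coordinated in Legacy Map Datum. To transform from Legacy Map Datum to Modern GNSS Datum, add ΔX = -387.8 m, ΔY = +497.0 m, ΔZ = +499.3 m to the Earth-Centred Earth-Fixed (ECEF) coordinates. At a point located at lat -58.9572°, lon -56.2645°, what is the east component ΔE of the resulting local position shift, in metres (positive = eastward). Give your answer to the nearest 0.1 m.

ΔE = -46.5 m

The local east axis at (φ, λ) is (−sin λ, cos λ, 0), so ΔE = −sin(-56.2645°)·(-387.8) + cos(-56.2645°)·497.0 = -46.48 m.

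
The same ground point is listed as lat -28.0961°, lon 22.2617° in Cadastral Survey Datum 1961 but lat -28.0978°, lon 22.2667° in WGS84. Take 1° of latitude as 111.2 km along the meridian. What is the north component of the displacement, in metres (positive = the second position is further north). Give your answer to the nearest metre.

Δφ = -28.0978° − -28.0961° = -0.0017°; Δλ = 22.2667° − 22.2617° = +0.0050°.
ΔN = Δφ × 111200 = -189.0 m; ΔE = Δλ × 111200 × cos(-28.0961°) = +0.0050 × 111200 × 0.882159 = 490.5 m.

ΔN = -189 m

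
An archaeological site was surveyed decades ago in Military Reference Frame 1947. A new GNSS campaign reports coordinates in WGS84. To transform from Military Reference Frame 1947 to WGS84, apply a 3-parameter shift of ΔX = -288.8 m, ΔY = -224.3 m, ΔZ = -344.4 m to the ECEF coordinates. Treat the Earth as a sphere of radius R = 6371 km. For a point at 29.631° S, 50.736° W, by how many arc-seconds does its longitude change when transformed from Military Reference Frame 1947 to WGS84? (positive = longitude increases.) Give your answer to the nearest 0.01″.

Δλ = -13.62″

sin φ = -0.494412, cos φ = 0.869228, sin λ = -0.774238, cos λ = 0.632895.
East component: ΔE = −sin λ·ΔX + cos λ·ΔY = −(-0.774238)(-288.8) + (0.632895)(-224.3) = -365.56 m.
1° of latitude spans πR/180 = 111195 m; at latitude φ, 1° of longitude spans that × cos φ = 96653.7 m, so Δλ = -365.56 / 96653.7 × 3600 = -13.616″.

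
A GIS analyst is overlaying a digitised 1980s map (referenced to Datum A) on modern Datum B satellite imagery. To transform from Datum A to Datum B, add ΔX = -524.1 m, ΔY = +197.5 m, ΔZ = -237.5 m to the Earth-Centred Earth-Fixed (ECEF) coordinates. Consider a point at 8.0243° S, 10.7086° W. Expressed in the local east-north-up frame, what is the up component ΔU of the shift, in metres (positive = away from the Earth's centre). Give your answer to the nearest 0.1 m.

At φ = -8.0243°, λ = -10.7086°: sin φ = -0.139593, cos φ = 0.990209, sin λ = -0.185814, cos λ = 0.982585.
ΔU = cos φ cos λ·ΔX + cos φ sin λ·ΔY + sin φ·ΔZ = (0.990209)(0.982585)(-524.1) + (0.990209)(-0.185814)(197.5) + (-0.139593)(-237.5) = -513.12 m.

ΔU = -513.1 m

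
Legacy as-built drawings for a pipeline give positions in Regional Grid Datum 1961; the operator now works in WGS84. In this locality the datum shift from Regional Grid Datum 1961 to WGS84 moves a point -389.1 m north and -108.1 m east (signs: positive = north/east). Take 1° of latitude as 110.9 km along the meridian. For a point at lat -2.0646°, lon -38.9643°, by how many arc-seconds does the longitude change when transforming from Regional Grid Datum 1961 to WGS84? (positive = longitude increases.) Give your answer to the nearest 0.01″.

Δλ = -3.51″

At latitude -2.0646°, cos φ = 0.999351.
1° of longitude at this latitude = 110.9 × cos φ = 110.83 km, so Δλ = -108.1 / 110828.0 = -0.0009754° = -3.511″.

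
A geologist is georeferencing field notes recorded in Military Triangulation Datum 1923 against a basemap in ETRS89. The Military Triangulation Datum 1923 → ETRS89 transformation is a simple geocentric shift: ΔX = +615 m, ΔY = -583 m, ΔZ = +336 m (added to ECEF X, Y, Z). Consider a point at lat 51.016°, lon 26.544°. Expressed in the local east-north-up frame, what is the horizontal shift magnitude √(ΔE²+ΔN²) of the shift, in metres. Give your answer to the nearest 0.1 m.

The local east axis at (φ, λ) is (−sin λ, cos λ, 0), so ΔE = −sin(26.544°)·615 + cos(26.544°)·(-583) = -796.38 m.
The local north axis is (−sin φ cos λ, −sin φ sin λ, cos φ), giving ΔN = -427.662 + 202.519 + 211.379 = -13.76 m.
Horizontal magnitude = √(ΔE² + ΔN²) = √((-796.38)² + (-13.76)²) = 796.50 m.

796.5 m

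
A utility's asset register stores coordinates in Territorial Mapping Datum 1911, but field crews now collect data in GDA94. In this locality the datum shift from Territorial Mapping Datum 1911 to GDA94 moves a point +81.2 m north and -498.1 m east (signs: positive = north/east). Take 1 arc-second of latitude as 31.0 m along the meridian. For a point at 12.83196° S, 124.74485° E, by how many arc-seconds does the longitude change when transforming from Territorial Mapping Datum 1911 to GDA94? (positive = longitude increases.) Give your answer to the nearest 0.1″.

Δλ = -16.5″

At latitude -12.83196°, cos φ = 0.975026.
1″ of longitude at this latitude = 31.00 × cos φ = 30.2258 m, so Δλ = -498.1 / 30.2258 = -16.479″.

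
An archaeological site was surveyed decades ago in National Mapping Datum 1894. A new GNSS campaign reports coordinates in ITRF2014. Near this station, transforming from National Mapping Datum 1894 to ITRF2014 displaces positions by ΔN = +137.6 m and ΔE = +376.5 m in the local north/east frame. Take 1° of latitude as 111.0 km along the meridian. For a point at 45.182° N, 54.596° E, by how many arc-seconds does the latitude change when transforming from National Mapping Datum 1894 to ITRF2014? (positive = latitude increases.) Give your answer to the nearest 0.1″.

1° of latitude = 111.0 km, so Δφ = 137.6 / 111000 = 0.0012396° = 4.463″.

Δφ = 4.5″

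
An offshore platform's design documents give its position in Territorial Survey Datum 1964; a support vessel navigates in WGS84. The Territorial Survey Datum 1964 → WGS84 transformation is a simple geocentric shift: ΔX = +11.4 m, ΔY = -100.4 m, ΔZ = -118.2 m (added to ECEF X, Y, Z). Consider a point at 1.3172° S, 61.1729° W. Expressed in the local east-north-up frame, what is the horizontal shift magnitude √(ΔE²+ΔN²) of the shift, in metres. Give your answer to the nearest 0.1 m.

122.2 m

The local east axis at (φ, λ) is (−sin λ, cos λ, 0), so ΔE = −sin(-61.1729°)·11.4 + cos(-61.1729°)·(-100.4) = -38.42 m.
The local north axis is (−sin φ cos λ, −sin φ sin λ, cos φ), giving ΔN = 0.126 + 2.022 − 118.169 = -116.02 m.
Horizontal magnitude = √(ΔE² + ΔN²) = √((-38.42)² + (-116.02)²) = 122.22 m.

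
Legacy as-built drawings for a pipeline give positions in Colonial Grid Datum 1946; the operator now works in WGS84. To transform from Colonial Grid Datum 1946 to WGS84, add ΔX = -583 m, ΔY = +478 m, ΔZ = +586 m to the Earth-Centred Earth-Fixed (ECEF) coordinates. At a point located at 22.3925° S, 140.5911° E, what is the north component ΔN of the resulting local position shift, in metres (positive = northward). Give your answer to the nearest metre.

At φ = -22.3925°, λ = 140.5911°: sin φ = -0.380949, cos φ = 0.924596, sin λ = 0.634851, cos λ = -0.772635.
ΔN = −sin φ cos λ·ΔX − sin φ sin λ·ΔY + cos φ·ΔZ = −(-0.380949)(-0.772635)(-583) − (-0.380949)(0.634851)(478) + (0.924596)(586) = 829.01 m.

ΔN = 829 m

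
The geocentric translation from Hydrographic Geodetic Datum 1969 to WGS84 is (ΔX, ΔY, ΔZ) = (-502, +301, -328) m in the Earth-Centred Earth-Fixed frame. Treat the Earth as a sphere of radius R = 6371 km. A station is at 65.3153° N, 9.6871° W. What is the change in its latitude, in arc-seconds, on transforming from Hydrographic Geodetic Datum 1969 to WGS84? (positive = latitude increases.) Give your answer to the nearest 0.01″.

Δφ = 11.61″

sin φ = 0.908620, cos φ = 0.417624, sin λ = -0.168267, cos λ = 0.985741.
North component: ΔN = −sin φ cos λ·ΔX − sin φ sin λ·ΔY + cos φ·ΔZ = −(0.908620)(0.985741)(-502) − (0.908620)(-0.168267)(301) + (0.417624)(-328) = 358.66 m.
1° of latitude spans πR/180 = 111195 m, so Δφ = 358.66 / 111195 × 3600 = 11.612″.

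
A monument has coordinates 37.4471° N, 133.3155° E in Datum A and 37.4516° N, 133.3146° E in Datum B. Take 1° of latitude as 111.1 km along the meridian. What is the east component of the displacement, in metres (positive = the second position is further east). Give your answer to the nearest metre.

ΔE = -79 m

Δφ = 37.4516° − 37.4471° = +0.0045°; Δλ = 133.3146° − 133.3155° = -0.0009°.
ΔN = Δφ × 111100 = 500.0 m; ΔE = Δλ × 111100 × cos(37.4471°) = -0.0009 × 111100 × 0.793915 = -79.4 m.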